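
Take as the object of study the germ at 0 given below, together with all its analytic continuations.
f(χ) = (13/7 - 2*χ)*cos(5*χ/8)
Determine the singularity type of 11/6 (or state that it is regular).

The point is a regular point.

There is no denominator, hence no pole anywhere.
The factor cos(5*χ/8) is entire.
So the germ continues analytically to 11/6.


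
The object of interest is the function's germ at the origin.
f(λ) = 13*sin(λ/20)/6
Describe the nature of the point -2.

The point is a regular point.

There is no denominator, hence no pole anywhere.
The factor sin(λ/20) is entire.
So the germ continues analytically to -2.


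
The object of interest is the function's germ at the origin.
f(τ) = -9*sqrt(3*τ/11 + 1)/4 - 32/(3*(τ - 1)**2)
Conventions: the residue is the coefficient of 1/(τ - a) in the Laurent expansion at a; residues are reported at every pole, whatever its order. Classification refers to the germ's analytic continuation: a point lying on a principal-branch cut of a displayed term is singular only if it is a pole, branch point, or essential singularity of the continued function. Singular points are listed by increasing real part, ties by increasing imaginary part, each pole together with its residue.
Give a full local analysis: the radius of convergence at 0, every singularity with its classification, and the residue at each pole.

Radius of convergence at 0: 1.
At -11/3: an algebraic (square-root) branch point.
At 1: a pole of order 2; residue 0.

Denominator factor (τ - 1)^2: pole of order 2 at 1, modulus 1.
Branch term (-9/4)*sqrt(1 - τ/(-11/3)): its argument vanishes at τ = -11/3, a square-root branch point, modulus 11/3.
The radius of convergence is the smallest modulus among the singular points: 1.
The branch term is analytic at 1 and contributes nothing to the residue; only the rational part matters.
At the order-2 pole 1 set g(τ) = (τ - (1))^2*(rational part) = -32/3.
Order-2 pole: residue = g'(a); g'(1) = 0, so the residue is 0.
List the singular points by increasing real part (a conjugate pair: the negative imaginary part first).


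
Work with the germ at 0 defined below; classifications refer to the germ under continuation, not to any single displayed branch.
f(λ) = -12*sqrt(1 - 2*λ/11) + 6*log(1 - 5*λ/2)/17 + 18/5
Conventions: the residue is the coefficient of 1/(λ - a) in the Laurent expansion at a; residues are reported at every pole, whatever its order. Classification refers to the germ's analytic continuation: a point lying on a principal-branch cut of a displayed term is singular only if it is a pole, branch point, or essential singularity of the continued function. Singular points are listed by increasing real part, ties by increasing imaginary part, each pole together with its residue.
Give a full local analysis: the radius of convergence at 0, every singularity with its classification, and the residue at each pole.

Radius of convergence at 0: 2/5.
At 2/5: a logarithmic branch point.
At 11/2: an algebraic (square-root) branch point.

Branch term (6/17)*log(1 - λ/(2/5)): its argument vanishes at λ = 2/5, a logarithmic branch point, modulus 2/5.
Branch term (-12)*sqrt(1 - λ/(11/2)): its argument vanishes at λ = 11/2, a square-root branch point, modulus 11/2.
The radius of convergence is the smallest modulus among the singular points: 2/5.
List the singular points by increasing real part (a conjugate pair: the negative imaginary part first).


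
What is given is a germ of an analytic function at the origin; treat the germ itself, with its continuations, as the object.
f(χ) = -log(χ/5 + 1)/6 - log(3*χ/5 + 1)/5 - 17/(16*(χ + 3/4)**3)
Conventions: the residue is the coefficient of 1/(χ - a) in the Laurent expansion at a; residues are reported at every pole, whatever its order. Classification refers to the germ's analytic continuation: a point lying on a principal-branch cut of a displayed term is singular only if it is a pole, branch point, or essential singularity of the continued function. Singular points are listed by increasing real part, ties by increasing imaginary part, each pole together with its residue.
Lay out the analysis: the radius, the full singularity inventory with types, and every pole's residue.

Denominator factor (χ + 3/4)^3: pole of order 3 at -3/4, modulus 3/4.
Branch term (-1/6)*log(1 - χ/(-5)): its argument vanishes at χ = -5, a logarithmic branch point, modulus 5.
Branch term (-1/5)*log(1 - χ/(-5/3)): its argument vanishes at χ = -5/3, a logarithmic branch point, modulus 5/3.
The radius of convergence is the smallest modulus among the singular points: 3/4.
The branch terms are analytic at -3/4 and contribute nothing to the residue; only the rational part matters.
At the order-3 pole -3/4 set g(χ) = (χ - (-3/4))^3*(rational part) = -17/16.
Order-3 pole: residue = g''(a)/2; g''(-3/4) = 0, so the residue is 0.
List the singular points by increasing real part (a conjugate pair: the negative imaginary part first).

Radius of convergence at 0: 3/4.
At -5: a logarithmic branch point.
At -5/3: a logarithmic branch point.
At -3/4: a pole of order 3; residue 0.


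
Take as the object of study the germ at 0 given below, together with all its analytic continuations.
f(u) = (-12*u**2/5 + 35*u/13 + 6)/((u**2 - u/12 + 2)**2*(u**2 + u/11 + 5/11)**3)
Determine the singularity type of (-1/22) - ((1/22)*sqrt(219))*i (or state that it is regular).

The denominator factor u**2 + u/11 + 5/11 vanishes at (-1/22) - ((1/22)*sqrt(219))*i and appears to the power 3; the numerator there equals (109459/15730) - ((2081/15730)*sqrt(219))*i, nonzero, and no other factor vanishes.
Hence a pole whose order is the multiplicity, 3.

The point is a pole of order 3.


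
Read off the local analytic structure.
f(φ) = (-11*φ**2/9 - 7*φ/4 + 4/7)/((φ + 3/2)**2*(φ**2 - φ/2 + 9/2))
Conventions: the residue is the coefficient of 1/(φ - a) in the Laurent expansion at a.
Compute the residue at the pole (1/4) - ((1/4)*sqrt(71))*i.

The residue is (-17/120) - ((3961/178920)*sqrt(71))*i.


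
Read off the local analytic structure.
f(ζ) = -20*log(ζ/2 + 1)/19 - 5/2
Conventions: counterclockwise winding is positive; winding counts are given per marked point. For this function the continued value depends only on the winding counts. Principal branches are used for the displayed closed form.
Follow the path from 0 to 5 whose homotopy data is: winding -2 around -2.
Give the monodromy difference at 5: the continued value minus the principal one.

The rational part is single-valued and drops out of the difference; each branch term changes only by its own monodromy.
(-20/19)*log(1 - ζ/(-2)): each positive loop around -2 adds 2*pi*i to the log, so winding -2 contributes (-20/19)*(-2)*2*pi*i = (80/19)*pi*i.
Summing the contributions at ζ = 5 gives (80/19)*pi*i.

Continued minus principal equals (80/19)*pi*i.


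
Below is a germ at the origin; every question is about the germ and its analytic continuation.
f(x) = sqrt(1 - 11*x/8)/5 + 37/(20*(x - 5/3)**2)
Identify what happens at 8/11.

The point is an algebraic (square-root) branch point.

The term (1/5)*sqrt(1 - x/(8/11)) has argument 1 - 8/11/(8/11) = 0 at 8/11: a square-root (algebraic, two-sheeted) branch point; the remaining terms are analytic or single-valued there.


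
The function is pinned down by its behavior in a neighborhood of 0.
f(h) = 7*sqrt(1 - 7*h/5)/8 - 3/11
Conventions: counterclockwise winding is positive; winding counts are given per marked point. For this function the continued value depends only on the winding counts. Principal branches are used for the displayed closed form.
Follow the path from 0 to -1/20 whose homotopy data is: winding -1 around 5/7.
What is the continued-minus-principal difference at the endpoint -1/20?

The rational part is single-valued and drops out of the difference; each branch term changes only by its own monodromy.
(7/8)*sqrt(1 - h/(5/7)): winding -1 is odd, the square root flips sign, contributing -2*(7/8)*sqrt(1 - (-1/20)/(5/7)) = -2*(7/8)*sqrt(107/100) = -(7/40)*sqrt(107).
Summing the contributions at h = -1/20 gives -(7/40)*sqrt(107).

Continued minus principal equals -(7/40)*sqrt(107).


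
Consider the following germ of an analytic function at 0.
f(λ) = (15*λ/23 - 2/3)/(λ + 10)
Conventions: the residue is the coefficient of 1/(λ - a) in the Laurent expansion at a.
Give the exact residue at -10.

The residue is -496/69.

At the order-1 pole -10 set g(λ) = (λ - (-10))*f(λ) = 15*λ/23 - 2/3.
Simple pole: residue = g(a) at a = -10, which is -496/69.


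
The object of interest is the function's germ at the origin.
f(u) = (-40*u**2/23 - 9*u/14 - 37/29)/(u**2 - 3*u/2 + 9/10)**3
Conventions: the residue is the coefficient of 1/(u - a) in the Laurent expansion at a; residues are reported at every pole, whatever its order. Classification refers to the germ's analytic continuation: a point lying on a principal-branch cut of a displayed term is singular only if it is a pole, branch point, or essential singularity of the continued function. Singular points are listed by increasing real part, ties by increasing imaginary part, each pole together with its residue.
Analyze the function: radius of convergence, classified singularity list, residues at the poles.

Radius of convergence at 0: (3/10)*sqrt(10).
At (3/4) - ((3/20)*sqrt(15))*i: a pole of order 3; residue -((21902600/10211103)*sqrt(15))*i.
At (3/4) + ((3/20)*sqrt(15))*i: a pole of order 3; residue ((21902600/10211103)*sqrt(15))*i.


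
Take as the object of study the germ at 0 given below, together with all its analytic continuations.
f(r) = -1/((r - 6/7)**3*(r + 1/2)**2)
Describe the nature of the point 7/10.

The point is a regular point.

Denominator factors: r - 6/7 = -11/70 at r = 7/10; r + 1/2 = 6/5 at r = 7/10 — none vanishes.
So the germ continues analytically to 7/10.


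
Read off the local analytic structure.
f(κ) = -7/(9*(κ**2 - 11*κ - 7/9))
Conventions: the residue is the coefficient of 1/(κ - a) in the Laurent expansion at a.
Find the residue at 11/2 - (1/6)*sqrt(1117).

The factor κ**2 - 11*κ - 7/9 splits as (κ - a)(κ - a') with a = 11/2 - (1/6)*sqrt(1117), a' = 11/2 + (1/6)*sqrt(1117). At the order-1 pole a set g(κ) = (κ - a)*f(κ) = [-7/9] / (κ - a').
Simple pole: residue = g(a) at a = 11/2 - (1/6)*sqrt(1117), which is (7/3351)*sqrt(1117).

The residue is (7/3351)*sqrt(1117).


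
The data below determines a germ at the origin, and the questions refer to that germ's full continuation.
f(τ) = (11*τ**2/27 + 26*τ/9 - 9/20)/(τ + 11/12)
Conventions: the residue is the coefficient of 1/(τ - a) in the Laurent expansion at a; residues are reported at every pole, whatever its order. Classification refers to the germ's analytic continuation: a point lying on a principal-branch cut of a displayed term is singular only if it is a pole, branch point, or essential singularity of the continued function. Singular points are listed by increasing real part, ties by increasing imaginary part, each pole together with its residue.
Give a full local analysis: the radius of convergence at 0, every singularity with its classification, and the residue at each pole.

Radius of convergence at 0: 11/12.
At -11/12: a pole of order 1; residue -53573/19440.

Denominator factor (τ + 11/12): pole of order 1 at -11/12, modulus 11/12.
The radius of convergence is the smallest modulus among the singular points: 11/12.
At the order-1 pole -11/12 set g(τ) = (τ - (-11/12))*f(τ) = 11*τ**2/27 + 26*τ/9 - 9/20.
Simple pole: residue = g(a) at a = -11/12, which is -53573/19440.


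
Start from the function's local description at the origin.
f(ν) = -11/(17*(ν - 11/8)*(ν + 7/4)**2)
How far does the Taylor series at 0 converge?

The radius of convergence is 11/8.

Denominator factor (ν + 7/4)^2: pole of order 2 at -7/4, modulus 7/4.
Denominator factor (ν - 11/8): pole of order 1 at 11/8, modulus 11/8.
The radius of convergence is the smallest modulus among the singular points: 11/8.


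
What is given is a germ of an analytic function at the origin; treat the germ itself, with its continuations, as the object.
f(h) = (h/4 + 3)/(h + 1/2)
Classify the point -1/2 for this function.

The point is a pole of order 1.

The denominator factor h + 1/2 vanishes at -1/2 and appears to the power 1; the numerator there equals 23/8, nonzero, and no other factor vanishes.
Hence a pole whose order is the multiplicity, 1.


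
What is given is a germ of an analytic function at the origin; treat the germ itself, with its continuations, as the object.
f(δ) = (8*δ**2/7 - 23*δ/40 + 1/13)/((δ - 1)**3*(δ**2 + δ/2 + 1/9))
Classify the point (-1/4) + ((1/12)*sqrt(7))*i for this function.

The denominator factor δ**2 + δ/2 + 1/9 vanishes at (-1/4) + ((1/12)*sqrt(7))*i and appears to the power 1; the numerator there equals (30997/131040) - ((107/1120)*sqrt(7))*i, nonzero, and no other factor vanishes.
Hence a pole whose order is the multiplicity, 1.

The point is a pole of order 1.


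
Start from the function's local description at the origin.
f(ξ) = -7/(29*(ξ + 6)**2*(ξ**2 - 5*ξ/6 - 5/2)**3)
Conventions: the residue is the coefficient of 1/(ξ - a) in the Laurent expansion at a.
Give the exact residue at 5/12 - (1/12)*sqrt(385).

The factor ξ**2 - 5*ξ/6 - 5/2 splits as (ξ - a)(ξ - a') with a = 5/12 - (1/12)*sqrt(385), a' = 5/12 + (1/12)*sqrt(385). At the order-3 pole a set g(ξ) = (ξ - a)^3*f(ξ) = [-7/(29*(ξ + 6)**2)] / (ξ - a')^3.
Order-3 pole: residue = g''(a)/2; g''(5/12 - (1/12)*sqrt(385)) = 8/1891351 + (168904/18204253375)*sqrt(385), so the residue is 4/1891351 + (84452/18204253375)*sqrt(385).

The residue is 4/1891351 + (84452/18204253375)*sqrt(385).


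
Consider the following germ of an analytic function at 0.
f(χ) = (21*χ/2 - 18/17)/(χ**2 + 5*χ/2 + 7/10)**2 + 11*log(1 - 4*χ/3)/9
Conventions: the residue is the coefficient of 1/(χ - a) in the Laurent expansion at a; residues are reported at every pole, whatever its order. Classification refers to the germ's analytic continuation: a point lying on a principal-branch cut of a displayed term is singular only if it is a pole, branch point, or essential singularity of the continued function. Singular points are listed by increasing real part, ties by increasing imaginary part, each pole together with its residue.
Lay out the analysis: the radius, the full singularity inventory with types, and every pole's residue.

Denominator factor (χ**2 + 5*χ/2 + 7/10)^2: discriminant 69/20, real irrational roots -5/4 + (1/20)*sqrt(345) and -5/4 - (1/20)*sqrt(345); poles of order 2, moduli 5/4 - (1/20)*sqrt(345) and 5/4 + (1/20)*sqrt(345).
Branch term (11/9)*log(1 - χ/(3/4)): its argument vanishes at χ = 3/4, a logarithmic branch point, modulus 3/4.
The radius of convergence is the smallest modulus among the singular points: 5/4 - (1/20)*sqrt(345).
The branch term is analytic at -5/4 - (1/20)*sqrt(345) and contributes nothing to the residue; only the rational part matters.
The factor χ**2 + 5*χ/2 + 7/10 splits as (χ - a)(χ - a') with a = -5/4 - (1/20)*sqrt(345), a' = -5/4 + (1/20)*sqrt(345). At the order-2 pole a set g(χ) = (χ - a)^2*(rational part) = [21*χ/2 - 18/17] / (χ - a')^2.
Order-2 pole: residue = g'(a); g'(-5/4 - (1/20)*sqrt(345)) = -(6430/26979)*sqrt(345), so the residue is -(6430/26979)*sqrt(345).
The branch term is analytic at -5/4 + (1/20)*sqrt(345) and contributes nothing to the residue; only the rational part matters.
The factor χ**2 + 5*χ/2 + 7/10 splits as (χ - a)(χ - a') with a = -5/4 + (1/20)*sqrt(345), a' = -5/4 - (1/20)*sqrt(345). At the order-2 pole a set g(χ) = (χ - a)^2*(rational part) = [21*χ/2 - 18/17] / (χ - a')^2.
Order-2 pole: residue = g'(a); g'(-5/4 + (1/20)*sqrt(345)) = (6430/26979)*sqrt(345), so the residue is (6430/26979)*sqrt(345).
List the singular points by increasing real part (a conjugate pair: the negative imaginary part first).

Radius of convergence at 0: 5/4 - (1/20)*sqrt(345).
At -5/4 - (1/20)*sqrt(345): a pole of order 2; residue -(6430/26979)*sqrt(345).
At -5/4 + (1/20)*sqrt(345): a pole of order 2; residue (6430/26979)*sqrt(345).
At 3/4: a logarithmic branch point.


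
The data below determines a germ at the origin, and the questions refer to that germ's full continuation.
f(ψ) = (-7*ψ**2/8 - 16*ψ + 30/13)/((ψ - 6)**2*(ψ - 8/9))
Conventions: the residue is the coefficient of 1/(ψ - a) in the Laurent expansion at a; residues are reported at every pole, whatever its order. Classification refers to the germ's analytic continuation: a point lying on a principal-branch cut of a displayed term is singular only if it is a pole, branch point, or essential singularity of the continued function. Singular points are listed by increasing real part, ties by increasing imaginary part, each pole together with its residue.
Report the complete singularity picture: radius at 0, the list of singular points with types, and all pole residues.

Radius of convergence at 0: 8/9.
At 8/9: a pole of order 1; residue -6637/13754.
At 6: a pole of order 2; residue -21591/55016.

Denominator factor (ψ - 8/9): pole of order 1 at 8/9, modulus 8/9.
Denominator factor (ψ - 6)^2: pole of order 2 at 6, modulus 6.
The radius of convergence is the smallest modulus among the singular points: 8/9.
At the order-1 pole 8/9 set g(ψ) = (ψ - (8/9))*f(ψ) = (-7*ψ**2/8 - 16*ψ + 30/13)/(ψ - 6)**2.
Simple pole: residue = g(a) at a = 8/9, which is -6637/13754.
At the order-2 pole 6 set g(ψ) = (ψ - (6))^2*f(ψ) = (-7*ψ**2/8 - 16*ψ + 30/13)/(ψ - 8/9).
Order-2 pole: residue = g'(a); g'(6) = -21591/55016, so the residue is -21591/55016.
List the singular points by increasing real part (a conjugate pair: the negative imaginary part first).


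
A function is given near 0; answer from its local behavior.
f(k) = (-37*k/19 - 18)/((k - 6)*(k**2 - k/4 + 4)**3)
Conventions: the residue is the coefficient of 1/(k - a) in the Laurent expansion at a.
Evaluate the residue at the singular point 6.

At the order-1 pole 6 set g(k) = (k - (6))*f(k) = (-37*k/19 - 18)/(k**2 - k/4 + 4)**3.
Simple pole: residue = g(a) at a = 6, which is -4512/8674127.

The residue is -4512/8674127.


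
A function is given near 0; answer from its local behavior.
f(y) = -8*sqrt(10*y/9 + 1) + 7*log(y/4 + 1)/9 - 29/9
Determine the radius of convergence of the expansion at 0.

The radius of convergence is 9/10.

Branch term (7/9)*log(1 - y/(-4)): its argument vanishes at y = -4, a logarithmic branch point, modulus 4.
Branch term (-8)*sqrt(1 - y/(-9/10)): its argument vanishes at y = -9/10, a square-root branch point, modulus 9/10.
The radius of convergence is the smallest modulus among the singular points: 9/10.


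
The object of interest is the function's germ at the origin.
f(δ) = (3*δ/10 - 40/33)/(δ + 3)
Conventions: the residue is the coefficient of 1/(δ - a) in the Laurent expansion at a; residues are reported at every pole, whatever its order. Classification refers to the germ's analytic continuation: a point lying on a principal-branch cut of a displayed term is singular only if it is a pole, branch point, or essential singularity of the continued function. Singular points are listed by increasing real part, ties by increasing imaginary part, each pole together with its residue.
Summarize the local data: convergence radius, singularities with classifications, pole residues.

Radius of convergence at 0: 3.
At -3: a pole of order 1; residue -697/330.

Denominator factor (δ + 3): pole of order 1 at -3, modulus 3.
The radius of convergence is the smallest modulus among the singular points: 3.
At the order-1 pole -3 set g(δ) = (δ - (-3))*f(δ) = 3*δ/10 - 40/33.
Simple pole: residue = g(a) at a = -3, which is -697/330.


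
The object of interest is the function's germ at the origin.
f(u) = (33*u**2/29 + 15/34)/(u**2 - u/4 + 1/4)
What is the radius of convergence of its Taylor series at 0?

Denominator factor (u**2 - u/4 + 1/4): discriminant -15/16, complex-conjugate roots (1/8) + ((1/8)*sqrt(15))*i and (1/8) - ((1/8)*sqrt(15))*i; poles of order 1, moduli 1/2 and 1/2.
The radius of convergence is the smallest modulus among the singular points: 1/2.

The radius of convergence is 1/2.


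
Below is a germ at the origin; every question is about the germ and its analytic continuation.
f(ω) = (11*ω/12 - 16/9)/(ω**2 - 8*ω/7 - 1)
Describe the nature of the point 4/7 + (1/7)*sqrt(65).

The point is a pole of order 1.

The denominator factor ω**2 - 8*ω/7 - 1 vanishes at 4/7 + (1/7)*sqrt(65) and appears to the power 1; the numerator there equals -79/63 + (11/84)*sqrt(65), nonzero, and no other factor vanishes.
Hence a pole whose order is the multiplicity, 1.


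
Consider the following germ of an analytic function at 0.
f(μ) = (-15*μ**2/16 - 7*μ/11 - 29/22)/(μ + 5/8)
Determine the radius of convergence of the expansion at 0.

Denominator factor (μ + 5/8): pole of order 1 at -5/8, modulus 5/8.
The radius of convergence is the smallest modulus among the singular points: 5/8.

The radius of convergence is 5/8.


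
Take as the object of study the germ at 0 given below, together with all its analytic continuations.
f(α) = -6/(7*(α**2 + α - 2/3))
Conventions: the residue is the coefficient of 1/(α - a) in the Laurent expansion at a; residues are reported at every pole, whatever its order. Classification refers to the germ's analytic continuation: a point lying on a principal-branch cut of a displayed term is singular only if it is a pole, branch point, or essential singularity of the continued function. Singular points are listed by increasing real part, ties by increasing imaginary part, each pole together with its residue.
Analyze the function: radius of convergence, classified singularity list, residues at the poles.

Radius of convergence at 0: -1/2 + (1/6)*sqrt(33).
At -1/2 - (1/6)*sqrt(33): a pole of order 1; residue (6/77)*sqrt(33).
At -1/2 + (1/6)*sqrt(33): a pole of order 1; residue -(6/77)*sqrt(33).

Denominator factor (α**2 + α - 2/3): discriminant 11/3, real irrational roots -1/2 + (1/6)*sqrt(33) and -1/2 - (1/6)*sqrt(33); poles of order 1, moduli -1/2 + (1/6)*sqrt(33) and 1/2 + (1/6)*sqrt(33).
The radius of convergence is the smallest modulus among the singular points: -1/2 + (1/6)*sqrt(33).
The factor α**2 + α - 2/3 splits as (α - a)(α - a') with a = -1/2 - (1/6)*sqrt(33), a' = -1/2 + (1/6)*sqrt(33). At the order-1 pole a set g(α) = (α - a)*f(α) = [-6/7] / (α - a').
Simple pole: residue = g(a) at a = -1/2 - (1/6)*sqrt(33), which is (6/77)*sqrt(33).
The factor α**2 + α - 2/3 splits as (α - a)(α - a') with a = -1/2 + (1/6)*sqrt(33), a' = -1/2 - (1/6)*sqrt(33). At the order-1 pole a set g(α) = (α - a)*f(α) = [-6/7] / (α - a').
Simple pole: residue = g(a) at a = -1/2 + (1/6)*sqrt(33), which is -(6/77)*sqrt(33).
List the singular points by increasing real part (a conjugate pair: the negative imaginary part first).


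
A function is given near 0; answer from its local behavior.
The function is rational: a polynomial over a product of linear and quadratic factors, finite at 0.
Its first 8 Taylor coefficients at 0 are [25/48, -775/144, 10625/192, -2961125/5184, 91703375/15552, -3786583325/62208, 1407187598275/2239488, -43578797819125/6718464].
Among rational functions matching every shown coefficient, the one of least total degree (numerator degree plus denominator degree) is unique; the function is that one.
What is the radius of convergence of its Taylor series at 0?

The radius of convergence is -3/2 + (1/10)*sqrt(255).

No rational of total degree below 6 reproduces all 8 coefficients; solving the [0/6] Pade equations on them gives f(α) = -5/(2*(α**2 - 3*α - 3/10)*(α**2 + 2*α/3 + 4)**2), whose expansion matches every shown term.
Denominator factor (α**2 - 3*α - 3/10): discriminant 51/5, real irrational roots 3/2 + (1/10)*sqrt(255) and 3/2 - (1/10)*sqrt(255); poles of order 1, moduli 3/2 + (1/10)*sqrt(255) and -3/2 + (1/10)*sqrt(255).
Denominator factor (α**2 + 2*α/3 + 4)^2: discriminant -140/9, complex-conjugate roots (-1/3) + ((1/3)*sqrt(35))*i and (-1/3) - ((1/3)*sqrt(35))*i; poles of order 2, moduli 2 and 2.
The radius of convergence is the smallest modulus among the singular points: -3/2 + (1/10)*sqrt(255).


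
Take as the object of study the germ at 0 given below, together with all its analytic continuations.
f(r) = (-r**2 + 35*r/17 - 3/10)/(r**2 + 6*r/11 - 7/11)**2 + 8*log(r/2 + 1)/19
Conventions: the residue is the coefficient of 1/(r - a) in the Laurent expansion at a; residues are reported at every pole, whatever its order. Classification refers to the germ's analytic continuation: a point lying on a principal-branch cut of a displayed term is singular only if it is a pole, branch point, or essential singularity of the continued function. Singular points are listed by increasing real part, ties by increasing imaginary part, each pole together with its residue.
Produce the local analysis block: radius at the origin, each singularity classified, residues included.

Radius of convergence at 0: -3/11 + (1/11)*sqrt(86).
At -2: a logarithmic branch point.
At -3/11 - (1/11)*sqrt(86): a pole of order 2; residue -(50941/5029280)*sqrt(86).
At -3/11 + (1/11)*sqrt(86): a pole of order 2; residue (50941/5029280)*sqrt(86).


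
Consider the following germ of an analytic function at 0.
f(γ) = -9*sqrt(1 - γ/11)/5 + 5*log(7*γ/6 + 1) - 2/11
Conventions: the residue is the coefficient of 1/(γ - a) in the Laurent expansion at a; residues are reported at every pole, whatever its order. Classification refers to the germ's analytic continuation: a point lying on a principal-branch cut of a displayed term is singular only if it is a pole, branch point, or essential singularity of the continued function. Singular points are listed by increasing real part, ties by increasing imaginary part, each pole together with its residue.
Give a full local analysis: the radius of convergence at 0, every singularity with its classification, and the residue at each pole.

Radius of convergence at 0: 6/7.
At -6/7: a logarithmic branch point.
At 11: an algebraic (square-root) branch point.

Branch term (-9/5)*sqrt(1 - γ/(11)): its argument vanishes at γ = 11, a square-root branch point, modulus 11.
Branch term (5)*log(1 - γ/(-6/7)): its argument vanishes at γ = -6/7, a logarithmic branch point, modulus 6/7.
The radius of convergence is the smallest modulus among the singular points: 6/7.
List the singular points by increasing real part (a conjugate pair: the negative imaginary part first).


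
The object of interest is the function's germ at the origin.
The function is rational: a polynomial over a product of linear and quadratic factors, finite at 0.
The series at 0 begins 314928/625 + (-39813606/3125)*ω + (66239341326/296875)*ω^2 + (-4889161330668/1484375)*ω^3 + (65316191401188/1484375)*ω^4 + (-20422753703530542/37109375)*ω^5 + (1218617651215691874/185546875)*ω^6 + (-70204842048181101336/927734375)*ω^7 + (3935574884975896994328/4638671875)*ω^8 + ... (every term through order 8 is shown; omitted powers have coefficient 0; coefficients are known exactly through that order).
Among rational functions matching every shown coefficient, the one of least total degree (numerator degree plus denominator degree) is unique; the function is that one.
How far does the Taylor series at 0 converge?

No rational of total degree below 7 reproduces all 9 coefficients; solving the [2/5] Pade equations on them gives f(ω) = (21*ω**2/19 + ω/8 + 27/25)/((ω - 5/4)**2*(ω + 1/9)**3), whose expansion matches every shown term.
Denominator factor (ω + 1/9)^3: pole of order 3 at -1/9, modulus 1/9.
Denominator factor (ω - 5/4)^2: pole of order 2 at 5/4, modulus 5/4.
The radius of convergence is the smallest modulus among the singular points: 1/9.

The radius of convergence is 1/9.


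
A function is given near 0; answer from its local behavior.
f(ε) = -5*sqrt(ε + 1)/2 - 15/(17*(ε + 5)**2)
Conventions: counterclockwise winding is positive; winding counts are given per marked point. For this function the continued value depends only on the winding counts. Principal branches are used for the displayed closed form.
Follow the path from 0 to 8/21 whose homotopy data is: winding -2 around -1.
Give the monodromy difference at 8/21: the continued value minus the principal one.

The rational part is single-valued and drops out of the difference; each branch term changes only by its own monodromy.
(-5/2)*sqrt(1 - ε/(-1)): winding -2 is even, the square root returns to the same sheet, contribution 0.
Summing the contributions at ε = 8/21 gives 0.

Continued minus principal equals 0.


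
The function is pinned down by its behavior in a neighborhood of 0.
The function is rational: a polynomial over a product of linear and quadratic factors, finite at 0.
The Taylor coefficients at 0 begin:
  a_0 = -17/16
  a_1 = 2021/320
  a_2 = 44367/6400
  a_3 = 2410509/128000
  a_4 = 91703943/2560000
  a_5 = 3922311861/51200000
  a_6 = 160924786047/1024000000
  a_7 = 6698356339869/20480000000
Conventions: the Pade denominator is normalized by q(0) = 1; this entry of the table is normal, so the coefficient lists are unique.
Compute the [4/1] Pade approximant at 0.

The Pade approximant has numerator coefficients [-17/16, 700036029/81514616, -267941905/40757308, 81652725/20378654, -45362625/10189327]; denominator coefficients [1, -435812429/203786540].

Taylor coefficients needed (read off): a_0 = -17/16, a_1 = 2021/320, a_2 = 44367/6400, a_3 = 2410509/128000, a_4 = 91703943/2560000, a_5 = 3922311861/51200000.
Write the denominator as Q(α) = 1 + q1*α. Requiring Q*f - P = O(α^6) with deg P <= 4 kills the coefficients of α^5..α^5 in Q*f:
  α^5: a_5 + q1*a_4 = 0, i.e. 3922311861/51200000 + (91703943/2560000)*q1 = 0.
Solving this linear system: q1 = -435812429/203786540.
The numerator is Q*f truncated at degree 4: P0 = a_0 = -17/16; P1 = a_1 + q1*a_0 = 700036029/81514616; P2 = a_2 + q1*a_1 = -267941905/40757308; P3 = a_3 + q1*a_2 = 81652725/20378654; P4 = a_4 + q1*a_3 = -45362625/10189327.


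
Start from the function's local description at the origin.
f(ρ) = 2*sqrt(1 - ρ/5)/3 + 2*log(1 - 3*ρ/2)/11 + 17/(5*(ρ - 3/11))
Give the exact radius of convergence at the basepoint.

Denominator factor (ρ - 3/11): pole of order 1 at 3/11, modulus 3/11.
Branch term (2/11)*log(1 - ρ/(2/3)): its argument vanishes at ρ = 2/3, a logarithmic branch point, modulus 2/3.
Branch term (2/3)*sqrt(1 - ρ/(5)): its argument vanishes at ρ = 5, a square-root branch point, modulus 5.
The radius of convergence is the smallest modulus among the singular points: 3/11.

The radius of convergence is 3/11.


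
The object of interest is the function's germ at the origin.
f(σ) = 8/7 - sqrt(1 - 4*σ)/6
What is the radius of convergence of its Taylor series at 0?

The radius of convergence is 1/4.

Branch term (-1/6)*sqrt(1 - σ/(1/4)): its argument vanishes at σ = 1/4, a square-root branch point, modulus 1/4.
The radius of convergence is the smallest modulus among the singular points: 1/4.


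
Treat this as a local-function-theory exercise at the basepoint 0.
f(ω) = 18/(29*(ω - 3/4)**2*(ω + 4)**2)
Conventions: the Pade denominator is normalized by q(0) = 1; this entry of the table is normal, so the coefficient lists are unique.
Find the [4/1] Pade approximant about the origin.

The Pade approximant has numerator coefficients [2/29, 863642/21494307, 8957977/171954456, 132149173/3095180208, 2185081057/74284324992]; denominator coefficients [1, -782717/494122].

Taylor coefficients needed (expand at 0): a_0 = 2/29, a_1 = 13/87, a_2 = 67/232, a_3 = 3133/6264, a_4 = 247061/300672, a_5 = 782717/601344.
Write the denominator as Q(ω) = 1 + q1*ω. Requiring Q*f - P = O(ω^6) with deg P <= 4 kills the coefficients of ω^5..ω^5 in Q*f:
  ω^5: a_5 + q1*a_4 = 0, i.e. 782717/601344 + (247061/300672)*q1 = 0.
Solving this linear system: q1 = -782717/494122.
The numerator is Q*f truncated at degree 4: P0 = a_0 = 2/29; P1 = a_1 + q1*a_0 = 863642/21494307; P2 = a_2 + q1*a_1 = 8957977/171954456; P3 = a_3 + q1*a_2 = 132149173/3095180208; P4 = a_4 + q1*a_3 = 2185081057/74284324992.


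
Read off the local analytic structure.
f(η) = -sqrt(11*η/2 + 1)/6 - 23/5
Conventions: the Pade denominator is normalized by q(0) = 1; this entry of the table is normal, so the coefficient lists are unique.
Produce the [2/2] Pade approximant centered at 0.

Taylor coefficients needed (expand at 0): a_0 = -143/30, a_1 = -11/24, a_2 = 121/192, a_3 = -1331/768, a_4 = 73205/12288.
Write the denominator as Q(η) = 1 + q1*η + q2*η^2. Requiring Q*f - P = O(η^5) with deg P <= 2 kills the coefficients of η^3..η^4 in Q*f:
  η^3: a_3 + q1*a_2 + q2*a_1 = 0, i.e. -1331/768 + (121/192)*q1 + (-11/24)*q2 = 0.
  η^4: a_4 + q1*a_3 + q2*a_2 = 0, i.e. 73205/12288 + (-1331/768)*q1 + (121/192)*q2 = 0.
Solving this linear system: q1 = 33/8, q2 = 121/64.
The numerator is Q*f truncated at degree 2: P0 = a_0 = -143/30; P1 = a_1 + q1*a_0 = -4829/240; P2 = a_2 + q1*a_1 + q2*a_0 = -19723/1920.

The Pade approximant has numerator coefficients [-143/30, -4829/240, -19723/1920]; denominator coefficients [1, 33/8, 121/64].


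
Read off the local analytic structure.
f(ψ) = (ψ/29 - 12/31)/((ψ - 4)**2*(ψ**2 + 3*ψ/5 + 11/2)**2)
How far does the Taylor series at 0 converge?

Denominator factor (ψ**2 + 3*ψ/5 + 11/2)^2: discriminant -541/25, complex-conjugate roots (-3/10) + ((1/10)*sqrt(541))*i and (-3/10) - ((1/10)*sqrt(541))*i; poles of order 2, moduli (1/2)*sqrt(22) and (1/2)*sqrt(22).
Denominator factor (ψ - 4)^2: pole of order 2 at 4, modulus 4.
The radius of convergence is the smallest modulus among the singular points: (1/2)*sqrt(22).

The radius of convergence is (1/2)*sqrt(22).


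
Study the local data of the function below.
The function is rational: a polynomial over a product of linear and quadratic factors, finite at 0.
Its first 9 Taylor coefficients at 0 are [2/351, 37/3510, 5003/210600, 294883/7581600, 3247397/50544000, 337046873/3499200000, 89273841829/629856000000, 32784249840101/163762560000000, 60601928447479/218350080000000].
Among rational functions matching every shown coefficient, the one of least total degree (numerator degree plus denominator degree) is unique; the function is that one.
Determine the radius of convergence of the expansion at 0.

No rational of total degree below 7 reproduces all 9 coefficients; solving the [0/7] Pade equations on them gives f(δ) = 1/(13*(δ - 4)*(δ**2 + 4*δ/5 - 3/2)**3), whose expansion matches every shown term.
Denominator factor (δ - 4): pole of order 1 at 4, modulus 4.
Denominator factor (δ**2 + 4*δ/5 - 3/2)^3: discriminant 166/25, real irrational roots -2/5 + (1/10)*sqrt(166) and -2/5 - (1/10)*sqrt(166); poles of order 3, moduli -2/5 + (1/10)*sqrt(166) and 2/5 + (1/10)*sqrt(166).
The radius of convergence is the smallest modulus among the singular points: -2/5 + (1/10)*sqrt(166).

The radius of convergence is -2/5 + (1/10)*sqrt(166).


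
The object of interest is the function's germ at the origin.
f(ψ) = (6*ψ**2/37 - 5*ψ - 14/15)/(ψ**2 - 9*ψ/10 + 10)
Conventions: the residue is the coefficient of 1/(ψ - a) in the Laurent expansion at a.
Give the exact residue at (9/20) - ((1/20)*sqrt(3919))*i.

The factor ψ**2 - 9*ψ/10 + 10 splits as (ψ - a)(ψ - a') with a = (9/20) - ((1/20)*sqrt(3919))*i, a' = (9/20) + ((1/20)*sqrt(3919))*i. At the order-1 pole a set g(ψ) = (ψ - a)*f(ψ) = [6*ψ**2/37 - 5*ψ - 14/15] / (ψ - a').
Simple pole: residue = g(a) at a = (9/20) - ((1/20)*sqrt(3919))*i, which is (-449/185) - ((26303/2175045)*sqrt(3919))*i.

The residue is (-449/185) - ((26303/2175045)*sqrt(3919))*i.


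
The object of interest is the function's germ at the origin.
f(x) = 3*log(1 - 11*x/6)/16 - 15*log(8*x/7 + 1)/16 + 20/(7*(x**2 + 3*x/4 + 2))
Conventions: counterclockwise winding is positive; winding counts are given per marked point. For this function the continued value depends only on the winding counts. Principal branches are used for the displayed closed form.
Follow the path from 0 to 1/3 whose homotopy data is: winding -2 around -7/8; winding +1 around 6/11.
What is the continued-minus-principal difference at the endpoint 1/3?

Continued minus principal equals (33/8)*pi*i.

The rational part is single-valued and drops out of the difference; each branch term changes only by its own monodromy.
(-15/16)*log(1 - x/(-7/8)): each positive loop around -7/8 adds 2*pi*i to the log, so winding -2 contributes (-15/16)*(-2)*2*pi*i = (15/4)*pi*i.
(3/16)*log(1 - x/(6/11)): each positive loop around 6/11 adds 2*pi*i to the log, so winding +1 contributes (3/16)*(1)*2*pi*i = (3/8)*pi*i.
Summing the contributions at x = 1/3 gives (33/8)*pi*i.


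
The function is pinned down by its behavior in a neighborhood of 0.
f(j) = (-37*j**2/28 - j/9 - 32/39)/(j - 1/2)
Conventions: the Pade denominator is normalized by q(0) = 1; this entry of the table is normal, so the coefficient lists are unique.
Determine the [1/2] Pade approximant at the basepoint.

The Pade approximant has numerator coefficients [64/39, 3447202/767169]; denominator coefficients [1, 15809/26228, -5264397/734384].

Taylor coefficients needed (expand at 0): a_0 = 64/39, a_1 = 410/117, a_2 = 15809/1638, a_3 = 15809/819.
Write the denominator as Q(j) = 1 + q1*j + q2*j^2. Requiring Q*f - P = O(j^4) with deg P <= 1 kills the coefficients of j^2..j^3 in Q*f:
  j^2: a_2 + q1*a_1 + q2*a_0 = 0, i.e. 15809/1638 + (410/117)*q1 + (64/39)*q2 = 0.
  j^3: a_3 + q1*a_2 + q2*a_1 = 0, i.e. 15809/819 + (15809/1638)*q1 + (410/117)*q2 = 0.
Solving this linear system: q1 = 15809/26228, q2 = -5264397/734384.
The numerator is Q*f truncated at degree 1: P0 = a_0 = 64/39; P1 = a_1 + q1*a_0 = 3447202/767169.


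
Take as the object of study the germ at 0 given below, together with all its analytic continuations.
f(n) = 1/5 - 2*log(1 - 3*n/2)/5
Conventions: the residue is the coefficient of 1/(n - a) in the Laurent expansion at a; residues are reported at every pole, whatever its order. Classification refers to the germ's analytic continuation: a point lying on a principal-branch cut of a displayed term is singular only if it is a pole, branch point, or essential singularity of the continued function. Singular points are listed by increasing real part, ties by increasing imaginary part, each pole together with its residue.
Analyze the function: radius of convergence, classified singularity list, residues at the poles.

Branch term (-2/5)*log(1 - n/(2/3)): its argument vanishes at n = 2/3, a logarithmic branch point, modulus 2/3.
The radius of convergence is the smallest modulus among the singular points: 2/3.

Radius of convergence at 0: 2/3.
At 2/3: a logarithmic branch point.


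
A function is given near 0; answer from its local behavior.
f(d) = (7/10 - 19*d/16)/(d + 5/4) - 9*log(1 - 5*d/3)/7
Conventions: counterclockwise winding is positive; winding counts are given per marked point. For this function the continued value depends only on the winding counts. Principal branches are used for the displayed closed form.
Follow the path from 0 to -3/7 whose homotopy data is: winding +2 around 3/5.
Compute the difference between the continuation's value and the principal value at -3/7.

Continued minus principal equals -(36/7)*pi*i.

The rational part is single-valued and drops out of the difference; each branch term changes only by its own monodromy.
(-9/7)*log(1 - d/(3/5)): each positive loop around 3/5 adds 2*pi*i to the log, so winding +2 contributes (-9/7)*(2)*2*pi*i = -(36/7)*pi*i.
Summing the contributions at d = -3/7 gives -(36/7)*pi*i.


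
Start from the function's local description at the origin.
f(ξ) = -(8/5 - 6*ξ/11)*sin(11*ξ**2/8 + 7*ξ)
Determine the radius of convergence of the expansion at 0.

The radius of convergence is infinite.

The factor -sin(11*ξ**2/8 + 7*ξ) is entire and contributes no finite singular point.
The polynomial part has no poles.
No finite singular points: the Taylor series at 0 converges everywhere.


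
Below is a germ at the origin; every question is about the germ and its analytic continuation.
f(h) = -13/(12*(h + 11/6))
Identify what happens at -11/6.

The point is a pole of order 1.

The denominator factor h + 11/6 vanishes at -11/6 and appears to the power 1; the numerator there equals -13/12, nonzero, and no other factor vanishes.
Hence a pole whose order is the multiplicity, 1.
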